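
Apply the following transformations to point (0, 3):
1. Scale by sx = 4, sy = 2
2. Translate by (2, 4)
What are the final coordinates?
(2, 10)

Step 1: Scale (0, 3) by (sx, sy) = (4, 2) → (0, 6)
Step 2: Translate by (2, 4) → (2, 10)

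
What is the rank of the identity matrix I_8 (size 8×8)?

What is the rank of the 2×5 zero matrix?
rank(I_8) = 8, rank(0) = 0

The identity I_8 has 8 columns that are the standard basis vectors e_1, …, e_8. These are linearly independent, so all 8 columns are pivots and rank(I_8) = 8.
The 2×5 zero matrix has every entry zero, so every row is the zero row and there are no pivots; rank(0) = 0.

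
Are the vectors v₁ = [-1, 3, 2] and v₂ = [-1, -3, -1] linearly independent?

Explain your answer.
Yes, linearly independent

Two vectors are linearly dependent iff one is a scalar multiple of the other.
No single scalar k satisfies v₂ = k·v₁ (the ratios of corresponding entries disagree), so v₁ and v₂ are linearly independent.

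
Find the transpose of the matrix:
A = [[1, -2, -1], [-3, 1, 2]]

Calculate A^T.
[[1, -3], [-2, 1], [-1, 2]]

The transpose sends entry (i,j) to (j,i); rows become columns.
Row 0 of A: [1, -2, -1] -> column 0 of A^T.
Row 1 of A: [-3, 1, 2] -> column 1 of A^T.
A^T = [[1, -3], [-2, 1], [-1, 2]]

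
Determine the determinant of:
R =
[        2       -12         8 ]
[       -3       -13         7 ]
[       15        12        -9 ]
det(R) = 402

Expand along row 0 (cofactor expansion): det(R) = a*(e*i - f*h) - b*(d*i - f*g) + c*(d*h - e*g), where the 3×3 is [[a, b, c], [d, e, f], [g, h, i]].
Minor M_00 = (-13)*(-9) - (7)*(12) = 117 - 84 = 33.
Minor M_01 = (-3)*(-9) - (7)*(15) = 27 - 105 = -78.
Minor M_02 = (-3)*(12) - (-13)*(15) = -36 + 195 = 159.
det(R) = (2)*(33) - (-12)*(-78) + (8)*(159) = 66 - 936 + 1272 = 402.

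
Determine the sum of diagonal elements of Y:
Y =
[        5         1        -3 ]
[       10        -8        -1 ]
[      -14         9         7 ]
tr(Y) = 5 - 8 + 7 = 4

The trace of a square matrix is the sum of its diagonal entries.
Diagonal entries of Y: Y[0][0] = 5, Y[1][1] = -8, Y[2][2] = 7.
tr(Y) = 5 - 8 + 7 = 4.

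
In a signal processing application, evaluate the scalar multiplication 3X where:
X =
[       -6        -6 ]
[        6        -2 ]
3X =
[      -18       -18 ]
[       18        -6 ]

Scalar multiplication is elementwise: (3X)[i][j] = 3 * X[i][j].
  (3X)[0][0] = 3 * (-6) = -18
  (3X)[0][1] = 3 * (-6) = -18
  (3X)[1][0] = 3 * (6) = 18
  (3X)[1][1] = 3 * (-2) = -6
3X =
[      -18       -18 ]
[       18        -6 ]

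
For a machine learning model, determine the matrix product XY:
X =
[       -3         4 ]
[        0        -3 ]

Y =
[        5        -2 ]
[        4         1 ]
XY =
[        1        10 ]
[      -12        -3 ]

Matrix multiplication: (XY)[i][j] = sum over k of X[i][k] * Y[k][j].
  (XY)[0][0] = (-3)*(5) + (4)*(4) = 1
  (XY)[0][1] = (-3)*(-2) + (4)*(1) = 10
  (XY)[1][0] = (0)*(5) + (-3)*(4) = -12
  (XY)[1][1] = (0)*(-2) + (-3)*(1) = -3
XY =
[        1        10 ]
[      -12        -3 ]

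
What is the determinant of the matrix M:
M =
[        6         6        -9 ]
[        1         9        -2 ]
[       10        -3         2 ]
det(M) = 777

Expand along row 0 (cofactor expansion): det(M) = a*(e*i - f*h) - b*(d*i - f*g) + c*(d*h - e*g), where the 3×3 is [[a, b, c], [d, e, f], [g, h, i]].
Minor M_00 = (9)*(2) - (-2)*(-3) = 18 - 6 = 12.
Minor M_01 = (1)*(2) - (-2)*(10) = 2 + 20 = 22.
Minor M_02 = (1)*(-3) - (9)*(10) = -3 - 90 = -93.
det(M) = (6)*(12) - (6)*(22) + (-9)*(-93) = 72 - 132 + 837 = 777.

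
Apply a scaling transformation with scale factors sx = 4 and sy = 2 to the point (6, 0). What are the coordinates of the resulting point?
(24, 0)

Scaling matrix:
[[4, 0], [0, 2]]
Result: (6 × 4, 0 × 2) = (24, 0)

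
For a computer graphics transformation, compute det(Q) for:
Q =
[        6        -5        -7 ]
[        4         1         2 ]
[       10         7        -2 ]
det(Q) = -362

Expand along row 0 (cofactor expansion): det(Q) = a*(e*i - f*h) - b*(d*i - f*g) + c*(d*h - e*g), where the 3×3 is [[a, b, c], [d, e, f], [g, h, i]].
Minor M_00 = (1)*(-2) - (2)*(7) = -2 - 14 = -16.
Minor M_01 = (4)*(-2) - (2)*(10) = -8 - 20 = -28.
Minor M_02 = (4)*(7) - (1)*(10) = 28 - 10 = 18.
det(Q) = (6)*(-16) - (-5)*(-28) + (-7)*(18) = -96 - 140 - 126 = -362.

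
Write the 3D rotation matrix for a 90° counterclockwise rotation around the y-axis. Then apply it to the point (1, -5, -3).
R = [[0, 0, 1], [0, 1, 0], [-1, 0, 0]]; R·(1, -5, -3) = (-3, -5, -1)

Rotation matrix for 90° around y-axis:
cos(90°) = 0, sin(90°) = 1
R = [[0, 0, 1], [0, 1, 0], [-1, 0, 0]]
Apply to (1, -5, -3): R·[1, -5, -3]ᵀ = (-3, -5, -1)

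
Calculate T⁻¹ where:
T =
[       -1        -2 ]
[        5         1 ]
det(T) = 9
T⁻¹ =
[      1/9       2/9 ]
[     -5/9      -1/9 ]

For a 2×2 matrix T = [[a, b], [c, d]] with det(T) ≠ 0, T⁻¹ = (1/det(T)) * [[d, -b], [-c, a]].
det(T) = (-1)*(1) - (-2)*(5) = -1 + 10 = 9.
T⁻¹ = (1/9) * [[1, 2], [-5, -1]].
Dividing each entry by 9 and reducing:
T⁻¹ =
[      1/9       2/9 ]
[     -5/9      -1/9 ]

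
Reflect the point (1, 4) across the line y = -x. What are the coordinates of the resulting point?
(-4, -1)

Reflection across line y = -x: (1, 4) → (-4, -1)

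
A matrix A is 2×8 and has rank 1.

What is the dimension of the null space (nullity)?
7

The rank-nullity theorem for an m×n matrix states:
rank(A) + nullity(A) = n (the number of columns).
Here n = 8 and rank(A) = 1, so nullity(A) = 8 - 1 = 7.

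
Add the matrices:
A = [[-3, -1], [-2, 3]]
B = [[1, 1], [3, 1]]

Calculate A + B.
[[-2, 0], [1, 4]]

Add corresponding elements:
(-3)+(1)=-2
(-1)+(1)=0
(-2)+(3)=1
(3)+(1)=4
A + B = [[-2, 0], [1, 4]]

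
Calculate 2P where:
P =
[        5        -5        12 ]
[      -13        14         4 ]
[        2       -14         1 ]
2P =
[       10       -10        24 ]
[      -26        28         8 ]
[        4       -28         2 ]

Scalar multiplication is elementwise: (2P)[i][j] = 2 * P[i][j].
  (2P)[0][0] = 2 * (5) = 10
  (2P)[0][1] = 2 * (-5) = -10
  (2P)[0][2] = 2 * (12) = 24
  (2P)[1][0] = 2 * (-13) = -26
  (2P)[1][1] = 2 * (14) = 28
  (2P)[1][2] = 2 * (4) = 8
  (2P)[2][0] = 2 * (2) = 4
  (2P)[2][1] = 2 * (-14) = -28
  (2P)[2][2] = 2 * (1) = 2
2P =
[       10       -10        24 ]
[      -26        28         8 ]
[        4       -28         2 ]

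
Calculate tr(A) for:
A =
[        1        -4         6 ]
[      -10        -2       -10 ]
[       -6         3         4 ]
tr(A) = 1 - 2 + 4 = 3

The trace of a square matrix is the sum of its diagonal entries.
Diagonal entries of A: A[0][0] = 1, A[1][1] = -2, A[2][2] = 4.
tr(A) = 1 - 2 + 4 = 3.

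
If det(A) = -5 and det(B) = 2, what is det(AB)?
-10

Use the multiplicative property of determinants: det(AB) = det(A)*det(B).
det(AB) = (-5)*(2) = -10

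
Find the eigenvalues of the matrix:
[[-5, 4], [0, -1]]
λ = -5 and λ = -1

Characteristic equation: det(A - λI) = 0
λ² - (trace)λ + (det) = 0
λ² - (-6)λ + (5) = 0
λ² + 6λ + 5 = 0
Solving: λ = -5, -1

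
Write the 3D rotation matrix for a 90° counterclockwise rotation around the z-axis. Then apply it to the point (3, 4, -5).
R = [[0, -1, 0], [1, 0, 0], [0, 0, 1]]; R·(3, 4, -5) = (-4, 3, -5)

Rotation matrix for 90° around z-axis:
cos(90°) = 0, sin(90°) = 1
R = [[0, -1, 0], [1, 0, 0], [0, 0, 1]]
Apply to (3, 4, -5): R·[3, 4, -5]ᵀ = (-4, 3, -5)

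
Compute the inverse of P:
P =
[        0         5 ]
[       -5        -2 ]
det(P) = 25
P⁻¹ =
[    -2/25      -1/5 ]
[      1/5         0 ]

For a 2×2 matrix P = [[a, b], [c, d]] with det(P) ≠ 0, P⁻¹ = (1/det(P)) * [[d, -b], [-c, a]].
det(P) = (0)*(-2) - (5)*(-5) = 0 + 25 = 25.
P⁻¹ = (1/25) * [[-2, -5], [5, 0]].
Dividing each entry by 25 and reducing:
P⁻¹ =
[    -2/25      -1/5 ]
[      1/5         0 ]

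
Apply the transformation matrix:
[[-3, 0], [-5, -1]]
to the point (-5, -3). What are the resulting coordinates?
(15, 28)

Matrix multiplication:
[[-3, 0], [-5, -1]] × [-5, -3]ᵀ
= [-3×-5 + 0×-3, -5×-5 + -1×-3]ᵀ
= [15.0000, 28.0000]ᵀ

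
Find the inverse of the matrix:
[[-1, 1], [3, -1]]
[[1/2, 1/2], [3/2, 1/2]]

For [[a,b],[c,d]], inverse = (1/det)·[[d,-b],[-c,a]]
det = -1·-1 - 1·3 = -2
Inverse = (1/-2)·[[-1, -1], [-3, -1]]
        = [[1/2, 1/2], [3/2, 1/2]]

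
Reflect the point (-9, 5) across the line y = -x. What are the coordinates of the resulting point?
(-5, 9)

Reflection across line y = -x: (-9, 5) → (-5, 9)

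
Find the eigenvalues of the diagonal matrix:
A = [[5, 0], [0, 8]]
λ₁ = 5, λ₂ = 8

The characteristic polynomial of A is det(A - λI) = (5 - λ)(8 - λ) = 0.
The roots are λ = 5 and λ = 8, so the eigenvalues are the diagonal entries.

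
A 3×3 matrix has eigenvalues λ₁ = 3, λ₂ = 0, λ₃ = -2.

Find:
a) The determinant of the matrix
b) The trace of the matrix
det = 0, trace = 1

Two standard eigenvalue identities:
- det(A) equals the product of the eigenvalues (counted with multiplicity).
- trace(A) equals the sum of the eigenvalues.
det(A) = (3)*(0)*(-2) = 0.
trace(A) = 3 + 0 - 2 = 1.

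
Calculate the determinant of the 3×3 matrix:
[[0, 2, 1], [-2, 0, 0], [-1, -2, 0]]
4

Expansion along first row:
det = 0·det([[0,0],[-2,0]]) - 2·det([[-2,0],[-1,0]]) + 1·det([[-2,0],[-1,-2]])
    = 0·(0·0 - 0·-2) - 2·(-2·0 - 0·-1) + 1·(-2·-2 - 0·-1)
    = 0·0 - 2·0 + 1·4
    = 0 + 0 + 4 = 4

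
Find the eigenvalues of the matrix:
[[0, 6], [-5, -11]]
λ = -6 and λ = -5

Characteristic equation: det(A - λI) = 0
λ² - (trace)λ + (det) = 0
λ² - (-11)λ + (30) = 0
λ² + 11λ + 30 = 0
Solving: λ = -6, -5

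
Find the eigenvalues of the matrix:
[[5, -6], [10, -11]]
λ = -5 and λ = -1

Characteristic equation: det(A - λI) = 0
λ² - (trace)λ + (det) = 0
λ² - (-6)λ + (5) = 0
λ² + 6λ + 5 = 0
Solving: λ = -5, -1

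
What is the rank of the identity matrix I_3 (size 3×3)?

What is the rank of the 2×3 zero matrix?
rank(I_3) = 3, rank(0) = 0

The identity I_3 has 3 columns that are the standard basis vectors e_1, …, e_3. These are linearly independent, so all 3 columns are pivots and rank(I_3) = 3.
The 2×3 zero matrix has every entry zero, so every row is the zero row and there are no pivots; rank(0) = 0.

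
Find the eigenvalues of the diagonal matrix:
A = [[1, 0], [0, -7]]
λ₁ = 1, λ₂ = -7

The characteristic polynomial of A is det(A - λI) = (1 - λ)(-7 - λ) = 0.
The roots are λ = 1 and λ = -7, so the eigenvalues are the diagonal entries.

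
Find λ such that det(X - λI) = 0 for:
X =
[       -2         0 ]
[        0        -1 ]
λ = -2, -1

Solve det(X - λI) = 0. For a 2×2 matrix the characteristic equation is λ² - (trace)λ + det = 0.
trace(X) = a + d = -2 - 1 = -3.
det(X) = a*d - b*c = (-2)*(-1) - (0)*(0) = 2 - 0 = 2.
Characteristic equation: λ² - (-3)λ + (2) = 0.
Discriminant = (-3)² - 4*(2) = 9 - 8 = 1.
λ = (-3 ± √1) / 2 = (-3 ± 1) / 2 = -2, -1.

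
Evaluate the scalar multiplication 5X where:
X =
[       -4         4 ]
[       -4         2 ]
5X =
[      -20        20 ]
[      -20        10 ]

Scalar multiplication is elementwise: (5X)[i][j] = 5 * X[i][j].
  (5X)[0][0] = 5 * (-4) = -20
  (5X)[0][1] = 5 * (4) = 20
  (5X)[1][0] = 5 * (-4) = -20
  (5X)[1][1] = 5 * (2) = 10
5X =
[      -20        20 ]
[      -20        10 ]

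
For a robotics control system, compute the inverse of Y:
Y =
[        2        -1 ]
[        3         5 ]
det(Y) = 13
Y⁻¹ =
[     5/13      1/13 ]
[    -3/13      2/13 ]

For a 2×2 matrix Y = [[a, b], [c, d]] with det(Y) ≠ 0, Y⁻¹ = (1/det(Y)) * [[d, -b], [-c, a]].
det(Y) = (2)*(5) - (-1)*(3) = 10 + 3 = 13.
Y⁻¹ = (1/13) * [[5, 1], [-3, 2]].
Dividing each entry by 13 and reducing:
Y⁻¹ =
[     5/13      1/13 ]
[    -3/13      2/13 ]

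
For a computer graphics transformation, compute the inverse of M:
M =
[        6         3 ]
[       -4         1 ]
det(M) = 18
M⁻¹ =
[     1/18      -1/6 ]
[      2/9       1/3 ]

For a 2×2 matrix M = [[a, b], [c, d]] with det(M) ≠ 0, M⁻¹ = (1/det(M)) * [[d, -b], [-c, a]].
det(M) = (6)*(1) - (3)*(-4) = 6 + 12 = 18.
M⁻¹ = (1/18) * [[1, -3], [4, 6]].
Dividing each entry by 18 and reducing:
M⁻¹ =
[     1/18      -1/6 ]
[      2/9       1/3 ]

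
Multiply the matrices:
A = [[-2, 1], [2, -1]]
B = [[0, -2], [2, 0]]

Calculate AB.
[[2, 4], [-2, -4]]

Each entry (i,j) of AB = sum over k of A[i][k]*B[k][j].
(AB)[0][0] = (-2)*(0) + (1)*(2) = 2
(AB)[0][1] = (-2)*(-2) + (1)*(0) = 4
(AB)[1][0] = (2)*(0) + (-1)*(2) = -2
(AB)[1][1] = (2)*(-2) + (-1)*(0) = -4
AB = [[2, 4], [-2, -4]]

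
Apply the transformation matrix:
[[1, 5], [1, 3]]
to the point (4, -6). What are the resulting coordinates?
(-26, -14)

Matrix multiplication:
[[1, 5], [1, 3]] × [4, -6]ᵀ
= [1×4 + 5×-6, 1×4 + 3×-6]ᵀ
= [-26.0000, -14.0000]ᵀ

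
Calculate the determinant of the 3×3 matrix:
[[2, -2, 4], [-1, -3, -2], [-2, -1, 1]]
-40

Expansion along first row:
det = 2·det([[-3,-2],[-1,1]]) - -2·det([[-1,-2],[-2,1]]) + 4·det([[-1,-3],[-2,-1]])
    = 2·(-3·1 - -2·-1) - -2·(-1·1 - -2·-2) + 4·(-1·-1 - -3·-2)
    = 2·-5 - -2·-5 + 4·-5
    = -10 + -10 + -20 = -40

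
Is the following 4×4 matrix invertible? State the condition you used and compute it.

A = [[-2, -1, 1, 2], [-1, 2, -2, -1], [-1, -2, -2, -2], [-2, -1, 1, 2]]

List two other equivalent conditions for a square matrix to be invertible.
No, not invertible; det(A) = 0 (two rows are equal, so the rows are linearly dependent). Equivalent conditions (failing for this A): rank(A) < 4; Ax = 0 has non-trivial solutions; 0 is an eigenvalue; the columns are linearly dependent.

To check invertibility, compute det(A).
In this matrix, row 0 and the last row are identical, so one row is a scalar multiple of another and the rows are linearly dependent.
A matrix with linearly dependent rows has det = 0 and is not invertible.
Equivalent failed conditions:
- rank(A) < 4.
- Ax = 0 has non-trivial solutions.
- 0 is an eigenvalue.
- The columns are linearly dependent.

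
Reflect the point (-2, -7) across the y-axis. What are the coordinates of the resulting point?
(2, -7)

Reflection across y-axis: (-2, -7) → (2, -7)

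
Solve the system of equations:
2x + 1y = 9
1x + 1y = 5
x = 4, y = 1

Use elimination (row reduction):
Equation 1: 2x + 1y = 9.
Equation 2: 1x + 1y = 5.
Multiply Eq1 by 1 and Eq2 by 2: 2x + 1y = 9;  2x + 2y = 10.
Subtract: (1)y = 1, so y = 1.
Back-substitute into Eq1: 2x + 1*(1) = 9, so x = 4.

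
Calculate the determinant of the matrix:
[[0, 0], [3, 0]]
0

For a 2×2 matrix [[a, b], [c, d]], det = ad - bc
det = (0)(0) - (0)(3) = 0 - 0 = 0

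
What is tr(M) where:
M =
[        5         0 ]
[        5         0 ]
tr(M) = 5 + 0 = 5

The trace of a square matrix is the sum of its diagonal entries.
Diagonal entries of M: M[0][0] = 5, M[1][1] = 0.
tr(M) = 5 + 0 = 5.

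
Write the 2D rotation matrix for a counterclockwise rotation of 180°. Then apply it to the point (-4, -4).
R = [[-1, 0], [0, -1]]; R·(-4, -4) = (4, 4)

Rotation matrix formula: R(θ) = [[cos θ, -sin θ], [sin θ, cos θ]]
For θ = 180°:
cos(180°) = -1
sin(180°) = 0
R = [[-1, 0], [0, -1]]
Apply to (-4, -4): [-1·-4 + (0)·-4, 0·-4 + -1·-4] = (4, 4)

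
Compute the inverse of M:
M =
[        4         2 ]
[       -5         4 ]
det(M) = 26
M⁻¹ =
[     2/13     -1/13 ]
[     5/26      2/13 ]

For a 2×2 matrix M = [[a, b], [c, d]] with det(M) ≠ 0, M⁻¹ = (1/det(M)) * [[d, -b], [-c, a]].
det(M) = (4)*(4) - (2)*(-5) = 16 + 10 = 26.
M⁻¹ = (1/26) * [[4, -2], [5, 4]].
Dividing each entry by 26 and reducing:
M⁻¹ =
[     2/13     -1/13 ]
[     5/26      2/13 ]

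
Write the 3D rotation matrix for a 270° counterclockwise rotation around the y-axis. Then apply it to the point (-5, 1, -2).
R = [[0, 0, -1], [0, 1, 0], [1, 0, 0]]; R·(-5, 1, -2) = (2, 1, -5)

Rotation matrix for 270° around y-axis:
cos(270°) = 0, sin(270°) = -1
R = [[0, 0, -1], [0, 1, 0], [1, 0, 0]]
Apply to (-5, 1, -2): R·[-5, 1, -2]ᵀ = (2, 1, -5)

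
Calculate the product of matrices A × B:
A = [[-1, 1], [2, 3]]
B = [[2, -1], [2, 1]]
[[0, 2], [10, 1]]

Matrix multiplication:
C[0][0] = -1×2 + 1×2 = 0
C[0][1] = -1×-1 + 1×1 = 2
C[1][0] = 2×2 + 3×2 = 10
C[1][1] = 2×-1 + 3×1 = 1
Result: [[0, 2], [10, 1]]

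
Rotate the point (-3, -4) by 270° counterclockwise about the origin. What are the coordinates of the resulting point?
(-4, 3)

Rotation matrix R(θ) = [[cos θ, -sin θ], [sin θ, cos θ]]; for θ = 270°:
R = [[0, 1], [-1, 0]]
Result: R × [-3, -4]ᵀ = [0·-3 + (1)·-4, -1·-3 + (0)·-4]ᵀ = (-4, 3)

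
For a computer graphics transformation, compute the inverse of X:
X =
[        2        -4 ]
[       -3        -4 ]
det(X) = -20
X⁻¹ =
[      1/5      -1/5 ]
[    -3/20     -1/10 ]

For a 2×2 matrix X = [[a, b], [c, d]] with det(X) ≠ 0, X⁻¹ = (1/det(X)) * [[d, -b], [-c, a]].
det(X) = (2)*(-4) - (-4)*(-3) = -8 - 12 = -20.
X⁻¹ = (1/-20) * [[-4, 4], [3, 2]].
Dividing each entry by -20 and reducing:
X⁻¹ =
[      1/5      -1/5 ]
[    -3/20     -1/10 ]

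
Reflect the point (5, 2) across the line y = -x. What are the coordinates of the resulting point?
(-2, -5)

Reflection across line y = -x: (5, 2) → (-2, -5)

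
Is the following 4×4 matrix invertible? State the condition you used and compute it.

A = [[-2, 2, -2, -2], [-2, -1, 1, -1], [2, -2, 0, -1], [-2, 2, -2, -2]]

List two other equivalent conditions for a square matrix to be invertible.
No, not invertible; det(A) = 0 (two rows are equal, so the rows are linearly dependent). Equivalent conditions (failing for this A): rank(A) < 4; Ax = 0 has non-trivial solutions; 0 is an eigenvalue; the columns are linearly dependent.

To check invertibility, compute det(A).
In this matrix, row 0 and the last row are identical, so one row is a scalar multiple of another and the rows are linearly dependent.
A matrix with linearly dependent rows has det = 0 and is not invertible.
Equivalent failed conditions:
- rank(A) < 4.
- Ax = 0 has non-trivial solutions.
- 0 is an eigenvalue.
- The columns are linearly dependent.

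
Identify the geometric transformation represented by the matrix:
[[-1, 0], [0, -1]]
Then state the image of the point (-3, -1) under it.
rotation by 180° (or reflection through origin); image of (-3, -1) is (3, 1)

This matches the form [[cos θ, -sin θ], [sin θ, cos θ]] of a rotation matrix; reading off cos θ and sin θ gives the angle.
The matrix [[-1, 0], [0, -1]] represents: rotation by 180° (or reflection through origin).
Applying it to (-3, -1): [-1·-3 + 0·-1, 0·-3 + -1·-1] = (3, 1).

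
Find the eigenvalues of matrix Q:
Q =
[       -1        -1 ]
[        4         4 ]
λ = 0, 3

Solve det(Q - λI) = 0. For a 2×2 matrix the characteristic equation is λ² - (trace)λ + det = 0.
trace(Q) = a + d = -1 + 4 = 3.
det(Q) = a*d - b*c = (-1)*(4) - (-1)*(4) = -4 + 4 = 0.
Characteristic equation: λ² - (3)λ + (0) = 0.
Discriminant = (3)² - 4*(0) = 9 - 0 = 9.
λ = (3 ± √9) / 2 = (3 ± 3) / 2 = 0, 3.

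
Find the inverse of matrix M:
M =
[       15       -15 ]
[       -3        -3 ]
det(M) = -90
M⁻¹ =
[     1/30      -1/6 ]
[    -1/30      -1/6 ]

For a 2×2 matrix M = [[a, b], [c, d]] with det(M) ≠ 0, M⁻¹ = (1/det(M)) * [[d, -b], [-c, a]].
det(M) = (15)*(-3) - (-15)*(-3) = -45 - 45 = -90.
M⁻¹ = (1/-90) * [[-3, 15], [3, 15]].
Dividing each entry by -90 and reducing:
M⁻¹ =
[     1/30      -1/6 ]
[    -1/30      -1/6 ]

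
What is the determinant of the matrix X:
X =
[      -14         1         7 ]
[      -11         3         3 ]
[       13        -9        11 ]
det(X) = -260

Expand along row 0 (cofactor expansion): det(X) = a*(e*i - f*h) - b*(d*i - f*g) + c*(d*h - e*g), where the 3×3 is [[a, b, c], [d, e, f], [g, h, i]].
Minor M_00 = (3)*(11) - (3)*(-9) = 33 + 27 = 60.
Minor M_01 = (-11)*(11) - (3)*(13) = -121 - 39 = -160.
Minor M_02 = (-11)*(-9) - (3)*(13) = 99 - 39 = 60.
det(X) = (-14)*(60) - (1)*(-160) + (7)*(60) = -840 + 160 + 420 = -260.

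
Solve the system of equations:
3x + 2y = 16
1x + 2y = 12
x = 2, y = 5

Use elimination (row reduction):
Equation 1: 3x + 2y = 16.
Equation 2: 1x + 2y = 12.
Multiply Eq1 by 1 and Eq2 by 3: 3x + 2y = 16;  3x + 6y = 36.
Subtract: (4)y = 20, so y = 5.
Back-substitute into Eq1: 3x + 2*(5) = 16, so x = 2.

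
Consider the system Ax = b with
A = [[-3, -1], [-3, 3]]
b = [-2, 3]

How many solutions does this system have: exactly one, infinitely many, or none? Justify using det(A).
Exactly one solution

Compute det(A) = (-3)*(3) - (-1)*(-3) = -12.
Because det(A) ≠ 0, A is invertible and Ax = b has a unique solution for every b (here x = A⁻¹ b).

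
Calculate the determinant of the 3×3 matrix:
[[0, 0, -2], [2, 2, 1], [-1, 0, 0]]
-4

Expansion along first row:
det = 0·det([[2,1],[0,0]]) - 0·det([[2,1],[-1,0]]) + -2·det([[2,2],[-1,0]])
    = 0·(2·0 - 1·0) - 0·(2·0 - 1·-1) + -2·(2·0 - 2·-1)
    = 0·0 - 0·1 + -2·2
    = 0 + 0 + -4 = -4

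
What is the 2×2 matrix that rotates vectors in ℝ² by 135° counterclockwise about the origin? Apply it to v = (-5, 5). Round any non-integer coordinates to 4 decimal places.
R = [[-√2/2, -√2/2], [√2/2, -√2/2]]; R·v = (0.0000, -7.0711)

A counterclockwise rotation by angle θ in ℝ² has matrix R(θ) = [[cos θ, -sin θ], [sin θ, cos θ]].
For θ = 135°: cos θ = -√2/2, sin θ = √2/2.
R(135°) = [[-√2/2, -√2/2], [√2/2, -√2/2]].
R·v = [-√2/2·-5 + (-√2/2)·5, √2/2·-5 + -√2/2·5] = (0.0000, -7.0711).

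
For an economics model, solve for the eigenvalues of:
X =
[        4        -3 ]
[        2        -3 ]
λ = -2, 3

Solve det(X - λI) = 0. For a 2×2 matrix the characteristic equation is λ² - (trace)λ + det = 0.
trace(X) = a + d = 4 - 3 = 1.
det(X) = a*d - b*c = (4)*(-3) - (-3)*(2) = -12 + 6 = -6.
Characteristic equation: λ² - (1)λ + (-6) = 0.
Discriminant = (1)² - 4*(-6) = 1 + 24 = 25.
λ = (1 ± √25) / 2 = (1 ± 5) / 2 = -2, 3.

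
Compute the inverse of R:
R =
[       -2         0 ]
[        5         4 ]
det(R) = -8
R⁻¹ =
[     -1/2         0 ]
[      5/8       1/4 ]

For a 2×2 matrix R = [[a, b], [c, d]] with det(R) ≠ 0, R⁻¹ = (1/det(R)) * [[d, -b], [-c, a]].
det(R) = (-2)*(4) - (0)*(5) = -8 - 0 = -8.
R⁻¹ = (1/-8) * [[4, 0], [-5, -2]].
Dividing each entry by -8 and reducing:
R⁻¹ =
[     -1/2         0 ]
[      5/8       1/4 ]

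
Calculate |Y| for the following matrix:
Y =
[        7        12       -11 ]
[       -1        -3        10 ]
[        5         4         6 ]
det(Y) = 145

Expand along row 0 (cofactor expansion): det(Y) = a*(e*i - f*h) - b*(d*i - f*g) + c*(d*h - e*g), where the 3×3 is [[a, b, c], [d, e, f], [g, h, i]].
Minor M_00 = (-3)*(6) - (10)*(4) = -18 - 40 = -58.
Minor M_01 = (-1)*(6) - (10)*(5) = -6 - 50 = -56.
Minor M_02 = (-1)*(4) - (-3)*(5) = -4 + 15 = 11.
det(Y) = (7)*(-58) - (12)*(-56) + (-11)*(11) = -406 + 672 - 121 = 145.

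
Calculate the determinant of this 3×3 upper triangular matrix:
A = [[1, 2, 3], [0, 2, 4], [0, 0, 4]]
8

The determinant of a triangular matrix is the product of its diagonal entries (the off-diagonal entries above the diagonal do not affect it).
det(A) = (1) * (2) * (4) = 8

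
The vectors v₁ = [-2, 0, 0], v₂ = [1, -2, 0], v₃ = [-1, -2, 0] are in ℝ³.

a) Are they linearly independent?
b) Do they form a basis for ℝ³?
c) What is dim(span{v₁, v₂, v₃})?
Not independent, not a basis, dim(span) = 2

Check whether v₃ can be written as a linear combination of v₁ and v₂.
v₃ = (1)·v₁ + (1)·v₂ = [-1, -2, 0], so the three vectors are linearly dependent.
Thus they do not form a basis for ℝ³, and dim(span{v₁, v₂, v₃}) = 2 (spanned by v₁ and v₂).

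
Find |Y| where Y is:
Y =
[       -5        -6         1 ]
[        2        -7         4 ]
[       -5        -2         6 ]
det(Y) = 323

Expand along row 0 (cofactor expansion): det(Y) = a*(e*i - f*h) - b*(d*i - f*g) + c*(d*h - e*g), where the 3×3 is [[a, b, c], [d, e, f], [g, h, i]].
Minor M_00 = (-7)*(6) - (4)*(-2) = -42 + 8 = -34.
Minor M_01 = (2)*(6) - (4)*(-5) = 12 + 20 = 32.
Minor M_02 = (2)*(-2) - (-7)*(-5) = -4 - 35 = -39.
det(Y) = (-5)*(-34) - (-6)*(32) + (1)*(-39) = 170 + 192 - 39 = 323.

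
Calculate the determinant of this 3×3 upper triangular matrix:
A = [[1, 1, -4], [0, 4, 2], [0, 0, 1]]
4

The determinant of a triangular matrix is the product of its diagonal entries (the off-diagonal entries above the diagonal do not affect it).
det(A) = (1) * (4) * (1) = 4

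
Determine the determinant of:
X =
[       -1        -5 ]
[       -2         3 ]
det(X) = -13

For a 2×2 matrix [[a, b], [c, d]], det = a*d - b*c.
det(X) = (-1)*(3) - (-5)*(-2) = -3 - 10 = -13.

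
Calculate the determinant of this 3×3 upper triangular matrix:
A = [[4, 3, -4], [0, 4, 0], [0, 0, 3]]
48

The determinant of a triangular matrix is the product of its diagonal entries (the off-diagonal entries above the diagonal do not affect it).
det(A) = (4) * (4) * (3) = 48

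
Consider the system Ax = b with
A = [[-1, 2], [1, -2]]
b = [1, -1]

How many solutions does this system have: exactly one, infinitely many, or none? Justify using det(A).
Infinitely many solutions

det(A) = (-1)*(-2) - (2)*(1) = 0, so A is singular (column 2 is -2 times column 1).
b = [1, -1] = -1 * column 1 of A, so b lies in the column space of A.
A singular matrix whose right-hand side is in its column space gives a 1-parameter family of solutions — infinitely many.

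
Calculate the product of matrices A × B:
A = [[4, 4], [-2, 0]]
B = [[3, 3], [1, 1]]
[[16, 16], [-6, -6]]

Matrix multiplication:
C[0][0] = 4×3 + 4×1 = 16
C[0][1] = 4×3 + 4×1 = 16
C[1][0] = -2×3 + 0×1 = -6
C[1][1] = -2×3 + 0×1 = -6
Result: [[16, 16], [-6, -6]]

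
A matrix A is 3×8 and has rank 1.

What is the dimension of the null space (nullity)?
7

The rank-nullity theorem for an m×n matrix states:
rank(A) + nullity(A) = n (the number of columns).
Here n = 8 and rank(A) = 1, so nullity(A) = 8 - 1 = 7.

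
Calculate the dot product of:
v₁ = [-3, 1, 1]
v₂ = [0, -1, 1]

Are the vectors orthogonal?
0, Yes

The dot product is the sum of products of corresponding components.
v₁·v₂ = (-3)*(0) + (1)*(-1) + (1)*(1) = 0 - 1 + 1 = 0.
Two vectors are orthogonal iff their dot product is 0; here the dot product is 0, so the vectors are orthogonal.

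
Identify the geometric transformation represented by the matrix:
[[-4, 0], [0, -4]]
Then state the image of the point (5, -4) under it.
uniform scaling by factor -4; image of (5, -4) is (-20, 16)

This is a diagonal matrix with equal entries -4, so it scales both axes by the same factor -4.
The matrix [[-4, 0], [0, -4]] represents: uniform scaling by factor -4.
Applying it to (5, -4): [-4·5 + 0·-4, 0·5 + -4·-4] = (-20, 16).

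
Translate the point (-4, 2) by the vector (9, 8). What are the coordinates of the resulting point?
(5, 10)

Translation by (9, 8):
x' = -4 + 9 = 5
y' = 2 + 8 = 10
Homogeneous matrix: [[1, 0, 9], [0, 1, 8], [0, 0, 1]]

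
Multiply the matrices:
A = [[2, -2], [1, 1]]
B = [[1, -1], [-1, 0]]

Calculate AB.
[[4, -2], [0, -1]]

Each entry (i,j) of AB = sum over k of A[i][k]*B[k][j].
(AB)[0][0] = (2)*(1) + (-2)*(-1) = 4
(AB)[0][1] = (2)*(-1) + (-2)*(0) = -2
(AB)[1][0] = (1)*(1) + (1)*(-1) = 0
(AB)[1][1] = (1)*(-1) + (1)*(0) = -1
AB = [[4, -2], [0, -1]]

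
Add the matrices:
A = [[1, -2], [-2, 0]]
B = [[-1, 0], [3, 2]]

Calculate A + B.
[[0, -2], [1, 2]]

Add corresponding elements:
(1)+(-1)=0
(-2)+(0)=-2
(-2)+(3)=1
(0)+(2)=2
A + B = [[0, -2], [1, 2]]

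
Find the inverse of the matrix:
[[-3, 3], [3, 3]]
[[-1/6, 1/6], [1/6, 1/6]]

For [[a,b],[c,d]], inverse = (1/det)·[[d,-b],[-c,a]]
det = -3·3 - 3·3 = -18
Inverse = (1/-18)·[[3, -3], [-3, -3]]
        = [[-1/6, 1/6], [1/6, 1/6]]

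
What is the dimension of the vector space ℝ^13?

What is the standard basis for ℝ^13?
Dimension = 13; standard basis = {e_1, e_2, e_3, …, e_13}

ℝ^13 is the space of 13-tuples of real numbers; its dimension is 13.
The standard basis consists of 13 vectors: e_1, e_2, e_3, …, e_13, where e_i is the vector with 1 in position i and 0 elsewhere.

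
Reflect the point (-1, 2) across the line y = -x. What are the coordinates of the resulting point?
(-2, 1)

Reflection across line y = -x: (-1, 2) → (-2, 1)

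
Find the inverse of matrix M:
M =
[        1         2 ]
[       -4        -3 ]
det(M) = 5
M⁻¹ =
[     -3/5      -2/5 ]
[      4/5       1/5 ]

For a 2×2 matrix M = [[a, b], [c, d]] with det(M) ≠ 0, M⁻¹ = (1/det(M)) * [[d, -b], [-c, a]].
det(M) = (1)*(-3) - (2)*(-4) = -3 + 8 = 5.
M⁻¹ = (1/5) * [[-3, -2], [4, 1]].
Dividing each entry by 5 and reducing:
M⁻¹ =
[     -3/5      -2/5 ]
[      4/5       1/5 ]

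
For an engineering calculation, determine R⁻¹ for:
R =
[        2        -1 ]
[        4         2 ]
det(R) = 8
R⁻¹ =
[      1/4       1/8 ]
[     -1/2       1/4 ]

For a 2×2 matrix R = [[a, b], [c, d]] with det(R) ≠ 0, R⁻¹ = (1/det(R)) * [[d, -b], [-c, a]].
det(R) = (2)*(2) - (-1)*(4) = 4 + 4 = 8.
R⁻¹ = (1/8) * [[2, 1], [-4, 2]].
Dividing each entry by 8 and reducing:
R⁻¹ =
[      1/4       1/8 ]
[     -1/2       1/4 ]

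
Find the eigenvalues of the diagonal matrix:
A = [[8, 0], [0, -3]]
λ₁ = 8, λ₂ = -3

The characteristic polynomial of A is det(A - λI) = (8 - λ)(-3 - λ) = 0.
The roots are λ = 8 and λ = -3, so the eigenvalues are the diagonal entries.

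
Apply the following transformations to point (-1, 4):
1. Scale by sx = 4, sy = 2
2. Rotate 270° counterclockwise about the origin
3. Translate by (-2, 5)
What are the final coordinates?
(6, 9)

Step 1: Scale → (-4, 8)
Step 2: Rotate 270° → (8, 4)
Step 3: Translate → (6, 9)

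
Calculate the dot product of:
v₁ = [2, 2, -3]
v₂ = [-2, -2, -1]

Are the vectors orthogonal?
-5, No

The dot product is the sum of products of corresponding components.
v₁·v₂ = (2)*(-2) + (2)*(-2) + (-3)*(-1) = -4 - 4 + 3 = -5.
Two vectors are orthogonal iff their dot product is 0; here the dot product is -5, so the vectors are not orthogonal.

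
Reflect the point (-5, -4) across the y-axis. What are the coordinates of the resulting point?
(5, -4)

Reflection across y-axis: (-5, -4) → (5, -4)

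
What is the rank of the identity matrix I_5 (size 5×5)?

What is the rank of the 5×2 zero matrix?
rank(I_5) = 5, rank(0) = 0

The identity I_5 has 5 columns that are the standard basis vectors e_1, …, e_5. These are linearly independent, so all 5 columns are pivots and rank(I_5) = 5.
The 5×2 zero matrix has every entry zero, so every row is the zero row and there are no pivots; rank(0) = 0.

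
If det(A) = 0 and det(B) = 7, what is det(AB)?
0

Use the multiplicative property of determinants: det(AB) = det(A)*det(B).
det(AB) = (0)*(7) = 0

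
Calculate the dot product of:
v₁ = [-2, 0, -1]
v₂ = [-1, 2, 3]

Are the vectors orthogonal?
-1, No

The dot product is the sum of products of corresponding components.
v₁·v₂ = (-2)*(-1) + (0)*(2) + (-1)*(3) = 2 + 0 - 3 = -1.
Two vectors are orthogonal iff their dot product is 0; here the dot product is -1, so the vectors are not orthogonal.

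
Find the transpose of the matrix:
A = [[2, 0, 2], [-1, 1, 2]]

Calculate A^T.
[[2, -1], [0, 1], [2, 2]]

The transpose sends entry (i,j) to (j,i); rows become columns.
Row 0 of A: [2, 0, 2] -> column 0 of A^T.
Row 1 of A: [-1, 1, 2] -> column 1 of A^T.
A^T = [[2, -1], [0, 1], [2, 2]]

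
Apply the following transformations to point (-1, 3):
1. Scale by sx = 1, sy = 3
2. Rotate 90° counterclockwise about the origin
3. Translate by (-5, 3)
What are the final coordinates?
(-14, 2)

Step 1: Scale → (-1, 9)
Step 2: Rotate 90° → (-9, -1)
Step 3: Translate → (-14, 2)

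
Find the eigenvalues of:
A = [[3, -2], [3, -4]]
λ = -3, 2

Solve det(A - λI) = 0. For a 2×2 matrix this is λ² - (trace)λ + det = 0.
trace(A) = 3 - 4 = -1.
det(A) = (3)*(-4) - (-2)*(3) = -12 + 6 = -6.
Characteristic equation: λ² - (-1)λ + (-6) = 0.
Discriminant: (-1)² - 4*(-6) = 1 + 24 = 25.
Roots: λ = (-1 ± √25) / 2 = -3, 2.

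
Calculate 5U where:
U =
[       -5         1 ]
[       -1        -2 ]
5U =
[      -25         5 ]
[       -5       -10 ]

Scalar multiplication is elementwise: (5U)[i][j] = 5 * U[i][j].
  (5U)[0][0] = 5 * (-5) = -25
  (5U)[0][1] = 5 * (1) = 5
  (5U)[1][0] = 5 * (-1) = -5
  (5U)[1][1] = 5 * (-2) = -10
5U =
[      -25         5 ]
[       -5       -10 ]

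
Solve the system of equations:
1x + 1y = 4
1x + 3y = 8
x = 2, y = 2

Use elimination (row reduction):
Equation 1: 1x + 1y = 4.
Equation 2: 1x + 3y = 8.
Multiply Eq1 by 1 and Eq2 by 1: 1x + 1y = 4;  1x + 3y = 8.
Subtract: (2)y = 4, so y = 2.
Back-substitute into Eq1: 1x + 1*(2) = 4, so x = 2.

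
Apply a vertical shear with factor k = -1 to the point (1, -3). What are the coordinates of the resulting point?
(1, -4)

Shear matrix for vertical shear with factor k = -1:
[[1, 0], [-1, 1]]
Result: (1, -3) → (1, -4)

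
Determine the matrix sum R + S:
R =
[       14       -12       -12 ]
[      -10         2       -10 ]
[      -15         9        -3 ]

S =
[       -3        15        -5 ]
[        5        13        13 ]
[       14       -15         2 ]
R + S =
[       11         3       -17 ]
[       -5        15         3 ]
[       -1        -6        -1 ]

Matrix addition is elementwise: (R+S)[i][j] = R[i][j] + S[i][j].
  (R+S)[0][0] = (14) + (-3) = 11
  (R+S)[0][1] = (-12) + (15) = 3
  (R+S)[0][2] = (-12) + (-5) = -17
  (R+S)[1][0] = (-10) + (5) = -5
  (R+S)[1][1] = (2) + (13) = 15
  (R+S)[1][2] = (-10) + (13) = 3
  (R+S)[2][0] = (-15) + (14) = -1
  (R+S)[2][1] = (9) + (-15) = -6
  (R+S)[2][2] = (-3) + (2) = -1
R + S =
[       11         3       -17 ]
[       -5        15         3 ]
[       -1        -6        -1 ]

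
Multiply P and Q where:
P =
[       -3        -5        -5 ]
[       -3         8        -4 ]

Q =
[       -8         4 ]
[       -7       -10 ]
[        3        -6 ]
PQ =
[       44        68 ]
[      -44       -68 ]

Matrix multiplication: (PQ)[i][j] = sum over k of P[i][k] * Q[k][j].
  (PQ)[0][0] = (-3)*(-8) + (-5)*(-7) + (-5)*(3) = 44
  (PQ)[0][1] = (-3)*(4) + (-5)*(-10) + (-5)*(-6) = 68
  (PQ)[1][0] = (-3)*(-8) + (8)*(-7) + (-4)*(3) = -44
  (PQ)[1][1] = (-3)*(4) + (8)*(-10) + (-4)*(-6) = -68
PQ =
[       44        68 ]
[      -44       -68 ]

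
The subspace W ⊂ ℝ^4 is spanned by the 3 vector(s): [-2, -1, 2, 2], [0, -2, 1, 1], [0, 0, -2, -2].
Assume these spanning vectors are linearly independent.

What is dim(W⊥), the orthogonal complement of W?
dim(W⊥) = 1

For any subspace W of ℝ^n, dim(W) + dim(W⊥) = n (the whole-space dimension).
Here the given 3 vectors are linearly independent, so dim(W) = 3.
Thus dim(W⊥) = n - dim(W) = 4 - 3 = 1.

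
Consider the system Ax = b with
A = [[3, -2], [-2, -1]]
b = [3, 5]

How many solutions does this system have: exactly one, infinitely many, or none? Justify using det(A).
Exactly one solution

Compute det(A) = (3)*(-1) - (-2)*(-2) = -7.
Because det(A) ≠ 0, A is invertible and Ax = b has a unique solution for every b (here x = A⁻¹ b).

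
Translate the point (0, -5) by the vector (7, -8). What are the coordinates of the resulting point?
(7, -13)

Translation by (7, -8):
x' = 0 + 7 = 7
y' = -5 + -8 = -13
Homogeneous matrix: [[1, 0, 7], [0, 1, -8], [0, 0, 1]]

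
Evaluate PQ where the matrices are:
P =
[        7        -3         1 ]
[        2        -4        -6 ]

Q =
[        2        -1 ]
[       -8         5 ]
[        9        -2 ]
PQ =
[       47       -24 ]
[      -18       -10 ]

Matrix multiplication: (PQ)[i][j] = sum over k of P[i][k] * Q[k][j].
  (PQ)[0][0] = (7)*(2) + (-3)*(-8) + (1)*(9) = 47
  (PQ)[0][1] = (7)*(-1) + (-3)*(5) + (1)*(-2) = -24
  (PQ)[1][0] = (2)*(2) + (-4)*(-8) + (-6)*(9) = -18
  (PQ)[1][1] = (2)*(-1) + (-4)*(5) + (-6)*(-2) = -10
PQ =
[       47       -24 ]
[      -18       -10 ]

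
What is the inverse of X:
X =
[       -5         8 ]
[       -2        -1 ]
det(X) = 21
X⁻¹ =
[    -1/21     -8/21 ]
[     2/21     -5/21 ]

For a 2×2 matrix X = [[a, b], [c, d]] with det(X) ≠ 0, X⁻¹ = (1/det(X)) * [[d, -b], [-c, a]].
det(X) = (-5)*(-1) - (8)*(-2) = 5 + 16 = 21.
X⁻¹ = (1/21) * [[-1, -8], [2, -5]].
Dividing each entry by 21 and reducing:
X⁻¹ =
[    -1/21     -8/21 ]
[     2/21     -5/21 ]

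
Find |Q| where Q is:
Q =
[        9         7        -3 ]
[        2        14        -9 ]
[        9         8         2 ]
det(Q) = 635

Expand along row 0 (cofactor expansion): det(Q) = a*(e*i - f*h) - b*(d*i - f*g) + c*(d*h - e*g), where the 3×3 is [[a, b, c], [d, e, f], [g, h, i]].
Minor M_00 = (14)*(2) - (-9)*(8) = 28 + 72 = 100.
Minor M_01 = (2)*(2) - (-9)*(9) = 4 + 81 = 85.
Minor M_02 = (2)*(8) - (14)*(9) = 16 - 126 = -110.
det(Q) = (9)*(100) - (7)*(85) + (-3)*(-110) = 900 - 595 + 330 = 635.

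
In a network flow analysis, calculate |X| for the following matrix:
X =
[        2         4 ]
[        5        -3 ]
det(X) = -26

For a 2×2 matrix [[a, b], [c, d]], det = a*d - b*c.
det(X) = (2)*(-3) - (4)*(5) = -6 - 20 = -26.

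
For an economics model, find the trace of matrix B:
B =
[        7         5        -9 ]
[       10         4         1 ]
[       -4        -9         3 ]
tr(B) = 7 + 4 + 3 = 14

The trace of a square matrix is the sum of its diagonal entries.
Diagonal entries of B: B[0][0] = 7, B[1][1] = 4, B[2][2] = 3.
tr(B) = 7 + 4 + 3 = 14.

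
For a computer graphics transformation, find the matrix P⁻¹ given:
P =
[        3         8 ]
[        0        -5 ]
det(P) = -15
P⁻¹ =
[      1/3      8/15 ]
[        0      -1/5 ]

For a 2×2 matrix P = [[a, b], [c, d]] with det(P) ≠ 0, P⁻¹ = (1/det(P)) * [[d, -b], [-c, a]].
det(P) = (3)*(-5) - (8)*(0) = -15 - 0 = -15.
P⁻¹ = (1/-15) * [[-5, -8], [0, 3]].
Dividing each entry by -15 and reducing:
P⁻¹ =
[      1/3      8/15 ]
[        0      -1/5 ]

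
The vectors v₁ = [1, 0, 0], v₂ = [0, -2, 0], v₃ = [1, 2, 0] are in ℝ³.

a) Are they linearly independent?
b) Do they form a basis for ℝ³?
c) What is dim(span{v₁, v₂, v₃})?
Not independent, not a basis, dim(span) = 2

Check whether v₃ can be written as a linear combination of v₁ and v₂.
v₃ = (1)·v₁ + (-1)·v₂ = [1, 2, 0], so the three vectors are linearly dependent.
Thus they do not form a basis for ℝ³, and dim(span{v₁, v₂, v₃}) = 2 (spanned by v₁ and v₂).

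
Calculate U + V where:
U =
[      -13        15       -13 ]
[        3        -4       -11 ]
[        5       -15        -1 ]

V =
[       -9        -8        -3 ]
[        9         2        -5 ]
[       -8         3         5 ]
U + V =
[      -22         7       -16 ]
[       12        -2       -16 ]
[       -3       -12         4 ]

Matrix addition is elementwise: (U+V)[i][j] = U[i][j] + V[i][j].
  (U+V)[0][0] = (-13) + (-9) = -22
  (U+V)[0][1] = (15) + (-8) = 7
  (U+V)[0][2] = (-13) + (-3) = -16
  (U+V)[1][0] = (3) + (9) = 12
  (U+V)[1][1] = (-4) + (2) = -2
  (U+V)[1][2] = (-11) + (-5) = -16
  (U+V)[2][0] = (5) + (-8) = -3
  (U+V)[2][1] = (-15) + (3) = -12
  (U+V)[2][2] = (-1) + (5) = 4
U + V =
[      -22         7       -16 ]
[       12        -2       -16 ]
[       -3       -12         4 ]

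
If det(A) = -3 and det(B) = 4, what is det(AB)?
-12

Use the multiplicative property of determinants: det(AB) = det(A)*det(B).
det(AB) = (-3)*(4) = -12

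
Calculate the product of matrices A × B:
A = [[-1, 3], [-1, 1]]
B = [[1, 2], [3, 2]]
[[8, 4], [2, 0]]

Matrix multiplication:
C[0][0] = -1×1 + 3×3 = 8
C[0][1] = -1×2 + 3×2 = 4
C[1][0] = -1×1 + 1×3 = 2
C[1][1] = -1×2 + 1×2 = 0
Result: [[8, 4], [2, 0]]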